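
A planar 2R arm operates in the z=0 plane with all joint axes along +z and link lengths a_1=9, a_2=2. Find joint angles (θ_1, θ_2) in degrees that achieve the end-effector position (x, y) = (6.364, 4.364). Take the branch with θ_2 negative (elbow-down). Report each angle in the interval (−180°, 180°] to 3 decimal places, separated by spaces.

cos θ_2 = (59.5450−9²−2²)/(2·9·2) = -0.7071; θ_2 = -134.9981° (elbow-down)
β = atan2(4.3640,6.3640) = 34.4397°; ψ = atan2(-1.4143,7.5858) = -10.5607°
θ_1 = β − ψ = 45.0004°

45.000 -134.998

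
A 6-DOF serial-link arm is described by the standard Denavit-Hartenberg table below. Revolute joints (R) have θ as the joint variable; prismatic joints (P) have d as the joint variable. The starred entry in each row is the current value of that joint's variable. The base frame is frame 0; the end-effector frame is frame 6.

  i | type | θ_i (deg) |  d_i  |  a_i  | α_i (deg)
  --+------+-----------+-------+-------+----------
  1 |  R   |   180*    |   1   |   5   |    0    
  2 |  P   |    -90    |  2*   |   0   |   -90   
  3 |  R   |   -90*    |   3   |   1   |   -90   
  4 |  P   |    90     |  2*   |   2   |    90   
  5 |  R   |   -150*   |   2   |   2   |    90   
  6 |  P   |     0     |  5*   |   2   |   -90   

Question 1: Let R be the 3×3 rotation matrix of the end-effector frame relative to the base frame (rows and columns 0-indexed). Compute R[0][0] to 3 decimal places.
End-effector x-axis (col 0 of R) = (-0.8660,-0.5000,0.0000)
R[0][0] = -0.8660

-0.866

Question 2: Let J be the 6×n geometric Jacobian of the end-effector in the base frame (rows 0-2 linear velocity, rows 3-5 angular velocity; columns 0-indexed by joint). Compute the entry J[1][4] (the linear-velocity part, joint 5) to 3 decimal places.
-5.964

axis z_4 = (-0.0000,0.0000,1.0000); lever o_n−o_4 = (-5.9641,2.3301,2.0000)
cross product → J_v[:, 4] = (-2.3301,-5.9641,0.0000)
J_ω[:, 4] = z_4
entry J[1][4] = -5.9641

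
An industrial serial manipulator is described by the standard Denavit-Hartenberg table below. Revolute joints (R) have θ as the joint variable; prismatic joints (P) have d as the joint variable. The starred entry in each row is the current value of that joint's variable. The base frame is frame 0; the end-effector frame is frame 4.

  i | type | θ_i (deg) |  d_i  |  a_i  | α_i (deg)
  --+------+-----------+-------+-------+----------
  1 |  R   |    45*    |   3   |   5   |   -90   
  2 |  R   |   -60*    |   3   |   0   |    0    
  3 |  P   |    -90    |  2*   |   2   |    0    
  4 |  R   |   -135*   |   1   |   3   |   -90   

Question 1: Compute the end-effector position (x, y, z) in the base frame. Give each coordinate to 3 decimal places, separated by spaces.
after link 1: o_1 = (3.5355, 3.5355, 3.0000)
after link 2: o_2 = (1.4142, 5.6569, 3.0000)
after link 3: o_3 = (-1.2247, 5.8463, 4.0000)
after link 4: o_4 = (-1.3828, 7.1025, 1.1022)

-1.383 7.102 1.102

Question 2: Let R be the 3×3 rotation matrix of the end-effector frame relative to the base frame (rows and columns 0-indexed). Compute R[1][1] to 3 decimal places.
-0.707

End-effector y-axis (col 1 of R) = (0.7071,-0.7071,-0.0000)
R[1][1] = -0.7071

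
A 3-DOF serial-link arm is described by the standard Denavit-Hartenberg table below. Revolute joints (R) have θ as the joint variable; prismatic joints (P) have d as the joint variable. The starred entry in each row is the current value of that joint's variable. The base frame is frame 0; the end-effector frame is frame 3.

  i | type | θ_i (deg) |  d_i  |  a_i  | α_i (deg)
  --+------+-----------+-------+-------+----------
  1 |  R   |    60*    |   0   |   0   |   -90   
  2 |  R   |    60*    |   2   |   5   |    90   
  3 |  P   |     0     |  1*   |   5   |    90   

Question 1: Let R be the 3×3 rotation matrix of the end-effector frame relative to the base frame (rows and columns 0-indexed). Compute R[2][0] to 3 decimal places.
-0.866

End-effector x-axis (col 0 of R) = (0.2500,0.4330,-0.8660)
R[2][0] = -0.8660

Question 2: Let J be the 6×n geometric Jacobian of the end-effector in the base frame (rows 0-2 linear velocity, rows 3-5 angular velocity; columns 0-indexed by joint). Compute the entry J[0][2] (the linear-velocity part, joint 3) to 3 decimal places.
prismatic axis z_2 = (0.4330,0.7500,0.5000)
J_v[:, 2] = z_2; J_ω[:, 2] = (0,0,0)
entry J[0][2] = 0.4330

0.433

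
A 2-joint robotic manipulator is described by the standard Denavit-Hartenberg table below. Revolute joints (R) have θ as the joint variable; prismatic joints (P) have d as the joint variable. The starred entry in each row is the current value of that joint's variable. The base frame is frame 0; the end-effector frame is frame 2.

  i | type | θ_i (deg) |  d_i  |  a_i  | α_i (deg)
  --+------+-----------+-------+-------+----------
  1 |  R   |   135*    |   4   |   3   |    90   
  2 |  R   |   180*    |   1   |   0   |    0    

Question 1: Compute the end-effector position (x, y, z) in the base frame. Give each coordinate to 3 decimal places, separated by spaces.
after link 1: o_1 = (-2.1213, 2.1213, 4.0000)
after link 2: o_2 = (-1.4142, 2.8284, 4.0000)

-1.414 2.828 4.000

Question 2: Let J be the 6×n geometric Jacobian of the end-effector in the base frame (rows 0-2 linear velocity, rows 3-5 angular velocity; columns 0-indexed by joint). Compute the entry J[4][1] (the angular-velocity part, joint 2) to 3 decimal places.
0.707

axis z_1 = (0.7071,0.7071,0.0000); lever o_n−o_1 = (0.7071,0.7071,0.0000)
cross product → J_v[:, 1] = (-0.0000,0.0000,0.0000)
J_ω[:, 1] = z_1
entry J[4][1] = 0.7071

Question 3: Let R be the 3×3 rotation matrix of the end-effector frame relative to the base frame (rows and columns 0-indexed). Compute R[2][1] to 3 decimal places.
End-effector y-axis (col 1 of R) = (0.0000,-0.0000,-1.0000)
R[2][1] = -1.0000

-1.000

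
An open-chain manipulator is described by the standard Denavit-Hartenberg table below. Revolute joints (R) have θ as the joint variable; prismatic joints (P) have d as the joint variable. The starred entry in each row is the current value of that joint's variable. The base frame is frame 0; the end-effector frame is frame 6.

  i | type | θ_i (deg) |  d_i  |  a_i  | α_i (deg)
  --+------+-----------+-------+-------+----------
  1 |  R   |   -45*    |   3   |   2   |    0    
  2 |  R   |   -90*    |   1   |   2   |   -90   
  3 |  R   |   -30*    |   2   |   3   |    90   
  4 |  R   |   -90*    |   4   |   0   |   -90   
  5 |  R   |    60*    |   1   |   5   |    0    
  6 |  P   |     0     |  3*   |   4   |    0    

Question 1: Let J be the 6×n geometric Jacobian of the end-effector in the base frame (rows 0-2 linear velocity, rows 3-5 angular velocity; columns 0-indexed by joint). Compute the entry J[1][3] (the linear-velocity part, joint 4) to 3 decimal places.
-5.584

axis z_3 = (0.3536,0.3536,0.8660); lever o_n−o_3 = (-6.9729,-0.6090,-1.2859)
cross product → J_v[:, 3] = (0.0728,-5.5841,2.2500)
J_ω[:, 3] = z_3
entry J[1][3] = -5.5841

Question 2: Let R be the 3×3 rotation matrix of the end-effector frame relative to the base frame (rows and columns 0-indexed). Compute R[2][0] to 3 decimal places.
End-effector x-axis (col 0 of R) = (-0.6597,0.0474,-0.7500)
R[2][0] = -0.7500

-0.750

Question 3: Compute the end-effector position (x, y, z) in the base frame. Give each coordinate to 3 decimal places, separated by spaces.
after link 1: o_1 = (1.4142, -1.4142, 3.0000)
after link 2: o_2 = (0.0000, -2.8284, 4.0000)
after link 3: o_3 = (-0.4229, -6.0798, 5.5000)
after link 4: o_4 = (0.9913, -4.6655, 8.9641)
after link 5: o_5 = (-2.9198, -5.0411, 5.7141)
after link 6: o_6 = (-7.3958, -6.6887, 4.2141)

-7.396 -6.689 4.214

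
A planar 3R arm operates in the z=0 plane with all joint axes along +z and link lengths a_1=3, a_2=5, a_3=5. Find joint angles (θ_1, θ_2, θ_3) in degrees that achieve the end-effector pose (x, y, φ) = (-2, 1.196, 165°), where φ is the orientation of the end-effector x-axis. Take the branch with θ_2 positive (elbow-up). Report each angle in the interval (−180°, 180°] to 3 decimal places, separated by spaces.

wrist centre = target − a_3·(cos φ, sin φ) = (2.8296, -0.0981)
cos θ_2 = (8.0164−3²−5²)/(2·3·5) = -0.8661; θ_2 = 150.0108° (elbow-up)
β = atan2(-0.0981,2.8296) = -1.9855°; ψ = atan2(2.4992,-1.3306) = 118.0313°
θ_1 = β − ψ = -120.0168°
θ_3 = φ − θ_1 − θ_2 = 135.0061° (wrapped to (-180°,180°])

-120.017 150.011 135.006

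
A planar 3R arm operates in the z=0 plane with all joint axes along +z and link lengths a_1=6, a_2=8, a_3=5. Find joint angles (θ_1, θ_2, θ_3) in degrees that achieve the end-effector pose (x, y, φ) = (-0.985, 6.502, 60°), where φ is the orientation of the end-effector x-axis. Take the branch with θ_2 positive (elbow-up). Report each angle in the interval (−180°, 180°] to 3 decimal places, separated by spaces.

wrist centre = target − a_3·(cos φ, sin φ) = (-3.4850, 2.1719)
cos θ_2 = (16.8623−6²−8²)/(2·6·8) = -0.8660; θ_2 = 149.9992° (elbow-up)
β = atan2(2.1719,-3.4850) = 148.0686°; ψ = atan2(4.0001,-0.9281) = 103.0632°
θ_1 = β − ψ = 45.0054°
θ_3 = φ − θ_1 − θ_2 = -135.0046° (wrapped to (-180°,180°])

45.005 149.999 -135.005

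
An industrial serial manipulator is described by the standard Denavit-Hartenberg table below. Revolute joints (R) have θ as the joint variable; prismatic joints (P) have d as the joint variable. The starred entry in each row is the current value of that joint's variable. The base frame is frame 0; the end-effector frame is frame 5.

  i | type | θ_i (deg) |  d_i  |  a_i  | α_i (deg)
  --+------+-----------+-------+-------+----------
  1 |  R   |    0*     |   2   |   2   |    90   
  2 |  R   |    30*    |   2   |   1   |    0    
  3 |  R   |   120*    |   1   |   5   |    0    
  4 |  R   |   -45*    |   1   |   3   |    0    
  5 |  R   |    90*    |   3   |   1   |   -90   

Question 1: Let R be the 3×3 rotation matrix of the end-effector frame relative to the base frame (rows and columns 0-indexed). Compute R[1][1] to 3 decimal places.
1.000

End-effector y-axis (col 1 of R) = (0.0000,1.0000,-0.0000)
R[1][1] = 1.0000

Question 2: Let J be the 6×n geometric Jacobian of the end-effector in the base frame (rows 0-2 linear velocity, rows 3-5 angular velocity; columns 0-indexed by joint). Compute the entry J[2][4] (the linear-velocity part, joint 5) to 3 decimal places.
-0.966

axis z_4 = (0.0000,-1.0000,0.0000); lever o_n−o_4 = (-0.9659,-3.0000,-0.2588)
cross product → J_v[:, 4] = (0.2588,-0.0000,-0.9659)
J_ω[:, 4] = z_4
entry J[2][4] = -0.9659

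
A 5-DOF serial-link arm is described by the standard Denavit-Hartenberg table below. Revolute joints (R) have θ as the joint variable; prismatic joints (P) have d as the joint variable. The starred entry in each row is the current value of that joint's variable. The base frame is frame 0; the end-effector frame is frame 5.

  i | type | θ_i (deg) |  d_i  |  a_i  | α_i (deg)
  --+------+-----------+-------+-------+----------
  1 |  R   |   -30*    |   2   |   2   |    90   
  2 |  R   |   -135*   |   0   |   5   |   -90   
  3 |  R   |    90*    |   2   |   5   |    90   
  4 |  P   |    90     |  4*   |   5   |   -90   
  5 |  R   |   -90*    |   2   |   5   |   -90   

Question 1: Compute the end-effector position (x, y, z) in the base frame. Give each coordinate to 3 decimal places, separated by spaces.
-1.055 4.073 -12.849

after link 1: o_1 = (1.7321, -1.0000, 2.0000)
after link 2: o_2 = (-1.3298, 0.7678, -1.5355)
after link 3: o_3 = (2.3949, 4.3908, -2.9497)
after link 4: o_4 = (3.0073, 4.0372, -9.3137)
after link 5: o_5 = (-1.0546, 4.0729, -12.8492)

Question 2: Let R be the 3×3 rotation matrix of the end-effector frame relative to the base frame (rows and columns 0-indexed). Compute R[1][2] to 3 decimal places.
-0.354

End-effector z-axis (col 2 of R) = (0.6124,-0.3536,-0.7071)
R[1][2] = -0.3536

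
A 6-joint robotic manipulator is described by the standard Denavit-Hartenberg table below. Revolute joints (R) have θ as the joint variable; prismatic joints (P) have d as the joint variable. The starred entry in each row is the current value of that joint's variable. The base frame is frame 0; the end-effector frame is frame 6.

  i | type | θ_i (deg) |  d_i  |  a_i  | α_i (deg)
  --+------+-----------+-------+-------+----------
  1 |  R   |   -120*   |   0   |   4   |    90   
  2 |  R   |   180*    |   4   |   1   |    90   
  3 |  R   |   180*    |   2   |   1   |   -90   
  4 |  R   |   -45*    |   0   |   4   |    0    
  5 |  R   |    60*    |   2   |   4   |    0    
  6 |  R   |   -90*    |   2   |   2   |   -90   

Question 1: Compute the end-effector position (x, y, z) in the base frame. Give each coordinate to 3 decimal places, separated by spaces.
after link 1: o_1 = (-2.0000, -3.4641, 0.0000)
after link 2: o_2 = (-4.9641, -0.5981, 0.0000)
after link 3: o_3 = (-5.4641, -1.4641, 2.0000)
after link 4: o_4 = (-6.8783, -3.9136, 4.8284)
after link 5: o_5 = (-7.0781, -8.2597, 3.7932)
after link 6: o_6 = (-5.6049, -9.7079, 5.7250)

-5.605 -9.708 5.725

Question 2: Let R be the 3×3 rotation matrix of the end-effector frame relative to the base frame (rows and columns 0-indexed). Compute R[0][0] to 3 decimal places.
-0.129

End-effector x-axis (col 0 of R) = (-0.1294,-0.2241,0.9659)
R[0][0] = -0.1294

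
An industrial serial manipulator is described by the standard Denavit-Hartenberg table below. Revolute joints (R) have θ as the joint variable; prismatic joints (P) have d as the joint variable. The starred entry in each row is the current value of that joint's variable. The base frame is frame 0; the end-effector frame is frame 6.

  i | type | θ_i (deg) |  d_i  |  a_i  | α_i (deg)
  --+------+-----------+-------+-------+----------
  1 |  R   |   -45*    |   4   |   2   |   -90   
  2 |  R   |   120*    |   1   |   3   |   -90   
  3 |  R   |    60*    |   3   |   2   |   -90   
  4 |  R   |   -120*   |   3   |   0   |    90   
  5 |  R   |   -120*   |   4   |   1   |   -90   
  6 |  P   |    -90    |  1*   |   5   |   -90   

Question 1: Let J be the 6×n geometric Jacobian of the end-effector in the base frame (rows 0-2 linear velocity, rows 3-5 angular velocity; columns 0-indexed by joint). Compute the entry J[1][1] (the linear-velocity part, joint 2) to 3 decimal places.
-0.441

axis z_1 = (0.7071,0.7071,0.0000); lever o_n−o_1 = (5.0104,2.5690,0.6241)
cross product → J_v[:, 1] = (0.4413,-0.4413,-1.7264)
J_ω[:, 1] = z_1
entry J[1][1] = -0.4413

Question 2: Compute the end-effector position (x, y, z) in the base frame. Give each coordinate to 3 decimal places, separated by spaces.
after link 1: o_1 = (1.4142, -1.4142, 4.0000)
after link 2: o_2 = (1.0607, 0.3536, 1.4019)
after link 3: o_3 = (-2.3548, 1.3195, 2.0359)
after link 4: o_4 = (-2.4969, -0.6597, 4.2859)
after link 5: o_5 = (1.5705, -0.1782, 3.8116)
after link 6: o_6 = (6.4246, 1.1548, 4.6241)

6.425 1.155 4.624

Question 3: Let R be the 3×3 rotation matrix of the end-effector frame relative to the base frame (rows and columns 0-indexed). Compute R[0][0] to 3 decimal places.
0.990

End-effector x-axis (col 0 of R) = (0.9896,0.0711,0.1250)
R[0][0] = 0.9896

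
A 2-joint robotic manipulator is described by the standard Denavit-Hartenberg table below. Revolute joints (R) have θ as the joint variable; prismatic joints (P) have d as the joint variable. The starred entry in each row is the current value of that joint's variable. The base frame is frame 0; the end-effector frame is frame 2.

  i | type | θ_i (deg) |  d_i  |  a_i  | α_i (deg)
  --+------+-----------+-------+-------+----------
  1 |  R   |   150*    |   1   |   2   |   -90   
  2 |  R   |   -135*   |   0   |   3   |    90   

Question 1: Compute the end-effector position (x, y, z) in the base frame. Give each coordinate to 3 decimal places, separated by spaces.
after link 1: o_1 = (-1.7321, 1.0000, 1.0000)
after link 2: o_2 = (0.1051, -0.0607, 3.1213)

0.105 -0.061 3.121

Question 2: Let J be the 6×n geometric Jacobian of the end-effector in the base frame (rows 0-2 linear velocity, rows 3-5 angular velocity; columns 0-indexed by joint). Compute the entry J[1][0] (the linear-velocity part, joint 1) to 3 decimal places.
0.105

axis z_0 = ẑ; lever o_n−o_0 = (0.1051,-0.0607,3.1213)
cross product → J_v[:, 0] = (0.0607,0.1051,-0.0000)
J_ω[:, 0] = z_0
entry J[1][0] = 0.1051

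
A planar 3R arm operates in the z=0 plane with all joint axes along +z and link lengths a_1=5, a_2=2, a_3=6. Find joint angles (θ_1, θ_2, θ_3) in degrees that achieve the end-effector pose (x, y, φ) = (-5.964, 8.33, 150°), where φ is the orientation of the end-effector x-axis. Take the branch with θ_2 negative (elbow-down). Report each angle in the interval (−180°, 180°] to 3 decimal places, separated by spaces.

120.000 -90.004 120.005

wrist centre = target − a_3·(cos φ, sin φ) = (-0.7678, 5.3300)
cos θ_2 = (28.9985−5²−2²)/(2·5·2) = -0.0001; θ_2 = -90.0043° (elbow-down)
β = atan2(5.3300,-0.7678) = 98.1977°; ψ = atan2(-2.0000,4.9998) = -21.8020°
θ_1 = β − ψ = 119.9997°
θ_3 = φ − θ_1 − θ_2 = 120.0046° (wrapped to (-180°,180°])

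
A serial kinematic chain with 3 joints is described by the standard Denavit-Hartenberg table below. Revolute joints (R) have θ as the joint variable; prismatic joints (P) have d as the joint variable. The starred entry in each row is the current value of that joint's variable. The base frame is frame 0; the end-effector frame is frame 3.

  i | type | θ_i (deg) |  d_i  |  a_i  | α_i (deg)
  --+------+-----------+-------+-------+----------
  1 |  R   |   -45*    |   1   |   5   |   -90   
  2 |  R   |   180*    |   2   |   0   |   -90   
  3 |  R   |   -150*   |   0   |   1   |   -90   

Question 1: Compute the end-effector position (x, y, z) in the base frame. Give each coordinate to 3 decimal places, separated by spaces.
after link 1: o_1 = (3.5355, -3.5355, 1.0000)
after link 2: o_2 = (4.9497, -2.1213, 1.0000)
after link 3: o_3 = (5.9157, -2.3801, 1.0000)

5.916 -2.380 1.000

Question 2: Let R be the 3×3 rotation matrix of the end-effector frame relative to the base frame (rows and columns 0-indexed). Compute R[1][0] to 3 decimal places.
-0.259

End-effector x-axis (col 0 of R) = (0.9659,-0.2588,0.0000)
R[1][0] = -0.2588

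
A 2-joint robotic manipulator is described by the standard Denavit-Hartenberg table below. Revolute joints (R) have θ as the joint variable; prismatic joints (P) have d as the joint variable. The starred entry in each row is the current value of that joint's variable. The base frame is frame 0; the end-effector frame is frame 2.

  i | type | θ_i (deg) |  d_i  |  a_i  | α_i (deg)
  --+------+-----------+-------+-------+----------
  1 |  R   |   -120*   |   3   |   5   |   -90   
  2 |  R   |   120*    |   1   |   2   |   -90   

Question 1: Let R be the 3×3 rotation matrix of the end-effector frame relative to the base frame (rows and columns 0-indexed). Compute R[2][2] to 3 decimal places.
0.500

End-effector z-axis (col 2 of R) = (0.4330,0.7500,0.5000)
R[2][2] = 0.5000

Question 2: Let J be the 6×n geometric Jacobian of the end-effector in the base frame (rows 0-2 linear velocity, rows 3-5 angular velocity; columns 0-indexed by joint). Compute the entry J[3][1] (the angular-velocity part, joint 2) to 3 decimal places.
axis z_1 = (0.8660,-0.5000,0.0000); lever o_n−o_1 = (1.3660,0.3660,-1.7321)
cross product → J_v[:, 1] = (0.8660,1.5000,1.0000)
J_ω[:, 1] = z_1
entry J[3][1] = 0.8660

0.866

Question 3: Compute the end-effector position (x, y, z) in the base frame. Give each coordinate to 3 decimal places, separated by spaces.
after link 1: o_1 = (-2.5000, -4.3301, 3.0000)
after link 2: o_2 = (-1.1340, -3.9641, 1.2679)

-1.134 -3.964 1.268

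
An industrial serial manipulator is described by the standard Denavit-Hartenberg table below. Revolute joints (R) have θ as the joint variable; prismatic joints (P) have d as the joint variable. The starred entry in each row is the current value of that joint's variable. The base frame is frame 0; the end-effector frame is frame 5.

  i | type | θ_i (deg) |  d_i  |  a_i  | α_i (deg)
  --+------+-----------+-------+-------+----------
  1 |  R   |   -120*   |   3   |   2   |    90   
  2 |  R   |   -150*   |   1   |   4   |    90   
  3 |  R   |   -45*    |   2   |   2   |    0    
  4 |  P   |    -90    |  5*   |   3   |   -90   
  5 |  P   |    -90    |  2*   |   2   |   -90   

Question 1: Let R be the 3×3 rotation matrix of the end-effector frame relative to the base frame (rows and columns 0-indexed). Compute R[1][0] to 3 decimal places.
0.433

End-effector x-axis (col 0 of R) = (0.2500,0.4330,0.8660)
R[1][0] = 0.4330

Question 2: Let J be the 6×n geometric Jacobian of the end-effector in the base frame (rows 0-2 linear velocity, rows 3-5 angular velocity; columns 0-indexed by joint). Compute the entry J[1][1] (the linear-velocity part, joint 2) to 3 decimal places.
axis z_1 = (-0.8660,0.5000,0.0000); lever o_n−o_1 = (7.7088,5.4526,5.4407)
cross product → J_v[:, 1] = (2.7203,4.7118,-8.5765)
J_ω[:, 1] = z_1
entry J[1][1] = 4.7118

4.712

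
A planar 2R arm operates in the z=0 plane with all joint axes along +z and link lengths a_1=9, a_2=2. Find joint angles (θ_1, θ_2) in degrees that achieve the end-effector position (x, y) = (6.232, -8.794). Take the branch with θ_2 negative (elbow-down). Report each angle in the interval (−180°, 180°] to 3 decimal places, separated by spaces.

cos θ_2 = (116.1723−9²−2²)/(2·9·2) = 0.8659; θ_2 = -30.0148° (elbow-down)
β = atan2(-8.7940,6.2320) = -54.6761°; ψ = atan2(-1.0004,10.7318) = -5.3259°
θ_1 = β − ψ = -49.3503°

-49.350 -30.015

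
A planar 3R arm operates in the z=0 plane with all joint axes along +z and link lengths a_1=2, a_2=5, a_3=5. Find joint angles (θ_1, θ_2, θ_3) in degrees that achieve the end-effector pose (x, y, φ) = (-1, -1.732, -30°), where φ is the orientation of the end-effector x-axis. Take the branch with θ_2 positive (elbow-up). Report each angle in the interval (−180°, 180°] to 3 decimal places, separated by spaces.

wrist centre = target − a_3·(cos φ, sin φ) = (-5.3301, 0.7680)
cos θ_2 = (29.0001−2²−5²)/(2·2·5) = 0.0000; θ_2 = 89.9998° (elbow-up)
β = atan2(0.7680,-5.3301) = 171.8009°; ψ = atan2(5.0000,2.0000) = 68.1984°
θ_1 = β − ψ = 103.6025°
θ_3 = φ − θ_1 − θ_2 = 136.3977° (wrapped to (-180°,180°])

103.602 90.000 136.398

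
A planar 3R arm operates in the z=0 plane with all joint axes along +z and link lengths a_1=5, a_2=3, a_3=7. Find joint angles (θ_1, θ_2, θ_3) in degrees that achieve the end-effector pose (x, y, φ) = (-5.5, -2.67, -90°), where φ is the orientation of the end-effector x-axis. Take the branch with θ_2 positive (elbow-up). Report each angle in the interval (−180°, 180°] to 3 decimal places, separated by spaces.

wrist centre = target − a_3·(cos φ, sin φ) = (-5.5000, 4.3300)
cos θ_2 = (48.9989−5²−3²)/(2·5·3) = 0.5000; θ_2 = 60.0024° (elbow-up)
β = atan2(4.3300,-5.5000) = 141.7876°; ψ = atan2(2.5981,6.4999) = 21.7876°
θ_1 = β − ψ = 120.0000°
θ_3 = φ − θ_1 − θ_2 = 89.9976° (wrapped to (-180°,180°])

120.000 60.002 89.998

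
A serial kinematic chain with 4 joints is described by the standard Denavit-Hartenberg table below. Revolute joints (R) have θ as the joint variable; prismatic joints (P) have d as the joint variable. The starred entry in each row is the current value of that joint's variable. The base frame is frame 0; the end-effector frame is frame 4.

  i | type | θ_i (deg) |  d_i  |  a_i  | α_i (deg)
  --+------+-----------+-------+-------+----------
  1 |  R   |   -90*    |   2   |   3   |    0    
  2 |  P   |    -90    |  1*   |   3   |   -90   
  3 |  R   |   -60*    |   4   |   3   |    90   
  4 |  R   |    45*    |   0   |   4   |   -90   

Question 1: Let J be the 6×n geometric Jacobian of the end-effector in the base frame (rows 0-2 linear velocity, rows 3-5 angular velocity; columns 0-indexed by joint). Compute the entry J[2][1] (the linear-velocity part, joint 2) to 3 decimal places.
1.000

prismatic axis z_1 = (0.0000,0.0000,1.0000)
J_v[:, 1] = z_1; J_ω[:, 1] = (0,0,0)
entry J[2][1] = 1.0000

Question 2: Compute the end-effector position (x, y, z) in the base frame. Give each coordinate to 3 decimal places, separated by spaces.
-5.914 -9.828 8.048

after link 1: o_1 = (0.0000, -3.0000, 2.0000)
after link 2: o_2 = (-3.0000, -3.0000, 3.0000)
after link 3: o_3 = (-4.5000, -7.0000, 5.5981)
after link 4: o_4 = (-5.9142, -9.8284, 8.0476)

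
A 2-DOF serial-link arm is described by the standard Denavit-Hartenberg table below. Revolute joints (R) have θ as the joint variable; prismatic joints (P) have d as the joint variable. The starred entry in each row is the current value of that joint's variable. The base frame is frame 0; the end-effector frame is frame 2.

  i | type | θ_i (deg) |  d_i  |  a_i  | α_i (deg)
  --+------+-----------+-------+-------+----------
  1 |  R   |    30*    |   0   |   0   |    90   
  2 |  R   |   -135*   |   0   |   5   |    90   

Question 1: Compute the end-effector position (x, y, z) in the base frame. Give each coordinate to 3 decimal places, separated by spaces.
-3.062 -1.768 -3.536

after link 1: o_1 = (0.0000, 0.0000, 0.0000)
after link 2: o_2 = (-3.0619, -1.7678, -3.5355)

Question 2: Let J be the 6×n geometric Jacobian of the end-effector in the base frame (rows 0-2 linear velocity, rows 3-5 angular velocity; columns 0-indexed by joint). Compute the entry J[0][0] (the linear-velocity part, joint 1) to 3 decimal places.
1.768

axis z_0 = ẑ; lever o_n−o_0 = (-3.0619,-1.7678,-3.5355)
cross product → J_v[:, 0] = (1.7678,-3.0619,0.0000)
J_ω[:, 0] = z_0
entry J[0][0] = 1.7678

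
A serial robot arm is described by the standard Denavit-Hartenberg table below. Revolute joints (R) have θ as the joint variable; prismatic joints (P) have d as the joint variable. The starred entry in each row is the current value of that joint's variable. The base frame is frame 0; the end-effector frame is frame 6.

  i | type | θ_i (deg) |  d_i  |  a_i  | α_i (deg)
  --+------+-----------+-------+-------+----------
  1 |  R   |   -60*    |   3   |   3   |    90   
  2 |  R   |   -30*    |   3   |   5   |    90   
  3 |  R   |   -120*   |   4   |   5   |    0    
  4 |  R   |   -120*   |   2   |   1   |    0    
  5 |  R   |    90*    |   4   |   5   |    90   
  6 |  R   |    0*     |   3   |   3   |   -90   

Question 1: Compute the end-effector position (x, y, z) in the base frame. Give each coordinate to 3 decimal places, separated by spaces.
after link 1: o_1 = (1.5000, -2.5981, 3.0000)
after link 2: o_2 = (1.0670, -7.8481, 0.5000)
after link 3: o_3 = (2.7345, -2.0760, -1.7141)
after link 4: o_4 = (1.2679, -1.2679, -3.1962)
after link 5: o_5 = (0.5580, 4.9617, -4.4952)
after link 6: o_6 = (-2.1675, 7.4862, -2.4462)

-2.167 7.486 -2.446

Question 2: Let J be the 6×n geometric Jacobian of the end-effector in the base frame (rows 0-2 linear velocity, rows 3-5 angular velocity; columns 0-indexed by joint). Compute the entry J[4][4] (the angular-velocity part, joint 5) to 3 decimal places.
axis z_4 = (-0.2500,0.4330,-0.8660); lever o_n−o_4 = (-3.4354,8.7542,0.7500)
cross product → J_v[:, 4] = (7.9061,3.1627,-0.7010)
J_ω[:, 4] = z_4
entry J[4][4] = 0.4330

0.433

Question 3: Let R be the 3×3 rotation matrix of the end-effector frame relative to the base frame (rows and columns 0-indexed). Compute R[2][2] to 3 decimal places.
-0.866

End-effector z-axis (col 2 of R) = (-0.2500,0.4330,-0.8660)
R[2][2] = -0.8660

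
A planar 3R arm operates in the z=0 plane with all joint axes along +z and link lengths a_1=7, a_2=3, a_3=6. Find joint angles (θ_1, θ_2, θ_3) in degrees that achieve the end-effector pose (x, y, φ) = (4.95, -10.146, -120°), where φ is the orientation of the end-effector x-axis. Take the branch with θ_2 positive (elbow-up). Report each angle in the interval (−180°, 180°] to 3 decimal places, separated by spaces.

wrist centre = target − a_3·(cos φ, sin φ) = (7.9500, -4.9498)
cos θ_2 = (87.7035−7²−3²)/(2·7·3) = 0.7072; θ_2 = 44.9903° (elbow-up)
β = atan2(-4.9498,7.9500) = -31.9073°; ψ = atan2(2.1210,9.1217) = 13.0898°
θ_1 = β − ψ = -44.9971°
θ_3 = φ − θ_1 − θ_2 = -119.9933° (wrapped to (-180°,180°])

-44.997 44.990 -119.993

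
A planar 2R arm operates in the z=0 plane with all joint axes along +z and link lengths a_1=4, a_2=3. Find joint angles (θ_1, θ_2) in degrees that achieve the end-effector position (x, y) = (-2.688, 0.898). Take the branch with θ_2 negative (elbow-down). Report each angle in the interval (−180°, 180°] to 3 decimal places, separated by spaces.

cos θ_2 = (8.0317−4²−3²)/(2·4·3) = -0.7070; θ_2 = -134.9922° (elbow-down)
β = atan2(0.8980,-2.6880) = 161.5267°; ψ = atan2(-2.1216,1.8790) = -48.4708°
θ_1 = β − ψ = 209.9975°

-150.002 -134.992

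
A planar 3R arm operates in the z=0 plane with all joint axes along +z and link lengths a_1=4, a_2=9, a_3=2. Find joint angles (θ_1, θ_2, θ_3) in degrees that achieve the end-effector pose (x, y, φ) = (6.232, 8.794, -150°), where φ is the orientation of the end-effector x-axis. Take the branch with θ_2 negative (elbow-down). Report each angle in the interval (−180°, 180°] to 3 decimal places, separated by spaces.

wrist centre = target − a_3·(cos φ, sin φ) = (7.9641, 9.7940)
cos θ_2 = (159.3485−4²−9²)/(2·4·9) = 0.8660; θ_2 = -30.0084° (elbow-down)
β = atan2(9.7940,7.9641) = 50.8835°; ψ = atan2(-4.5011,11.7936) = -20.8899°
θ_1 = β − ψ = 71.7734°
θ_3 = φ − θ_1 − θ_2 = 168.2350° (wrapped to (-180°,180°])

71.773 -30.008 168.235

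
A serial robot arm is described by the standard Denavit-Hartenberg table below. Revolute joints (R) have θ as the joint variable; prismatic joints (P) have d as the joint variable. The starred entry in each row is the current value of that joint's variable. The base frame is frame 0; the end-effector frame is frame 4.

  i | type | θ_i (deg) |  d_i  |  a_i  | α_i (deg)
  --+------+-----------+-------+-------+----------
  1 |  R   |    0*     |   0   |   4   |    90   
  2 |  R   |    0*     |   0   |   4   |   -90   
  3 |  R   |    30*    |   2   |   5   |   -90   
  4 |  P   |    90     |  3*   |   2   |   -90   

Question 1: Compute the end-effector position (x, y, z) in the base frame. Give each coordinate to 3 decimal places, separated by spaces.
after link 1: o_1 = (4.0000, 0.0000, 0.0000)
after link 2: o_2 = (8.0000, 0.0000, 0.0000)
after link 3: o_3 = (12.3301, 2.5000, 2.0000)
after link 4: o_4 = (10.8301, 5.0981, 0.0000)

10.830 5.098 0.000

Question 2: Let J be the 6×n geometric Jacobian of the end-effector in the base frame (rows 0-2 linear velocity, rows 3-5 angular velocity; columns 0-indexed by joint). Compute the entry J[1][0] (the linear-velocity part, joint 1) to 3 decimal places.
axis z_0 = ẑ; lever o_n−o_0 = (10.8301,5.0981,0.0000)
cross product → J_v[:, 0] = (-5.0981,10.8301,0.0000)
J_ω[:, 0] = z_0
entry J[1][0] = 10.8301

10.830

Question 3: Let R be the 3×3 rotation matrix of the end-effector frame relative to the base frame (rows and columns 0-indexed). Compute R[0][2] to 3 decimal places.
-0.866

End-effector z-axis (col 2 of R) = (-0.8660,-0.5000,-0.0000)
R[0][2] = -0.8660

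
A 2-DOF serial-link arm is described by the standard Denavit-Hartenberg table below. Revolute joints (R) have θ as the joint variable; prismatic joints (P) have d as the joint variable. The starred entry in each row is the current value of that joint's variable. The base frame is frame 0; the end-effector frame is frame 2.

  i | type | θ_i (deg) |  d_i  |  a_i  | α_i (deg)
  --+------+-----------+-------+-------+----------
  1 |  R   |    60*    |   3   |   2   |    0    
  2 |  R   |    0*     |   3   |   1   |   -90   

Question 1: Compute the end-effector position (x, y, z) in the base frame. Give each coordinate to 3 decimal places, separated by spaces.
after link 1: o_1 = (1.0000, 1.7321, 3.0000)
after link 2: o_2 = (1.5000, 2.5981, 6.0000)

1.500 2.598 6.000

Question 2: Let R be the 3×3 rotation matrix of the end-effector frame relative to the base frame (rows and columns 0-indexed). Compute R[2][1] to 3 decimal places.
End-effector y-axis (col 1 of R) = (-0.0000,0.0000,-1.0000)
R[2][1] = -1.0000

-1.000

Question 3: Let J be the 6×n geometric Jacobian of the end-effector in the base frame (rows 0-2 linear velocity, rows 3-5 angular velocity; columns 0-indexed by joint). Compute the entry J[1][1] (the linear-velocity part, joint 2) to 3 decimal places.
axis z_1 = (0.0000,0.0000,1.0000); lever o_n−o_1 = (0.5000,0.8660,3.0000)
cross product → J_v[:, 1] = (-0.8660,0.5000,0.0000)
J_ω[:, 1] = z_1
entry J[1][1] = 0.5000

0.500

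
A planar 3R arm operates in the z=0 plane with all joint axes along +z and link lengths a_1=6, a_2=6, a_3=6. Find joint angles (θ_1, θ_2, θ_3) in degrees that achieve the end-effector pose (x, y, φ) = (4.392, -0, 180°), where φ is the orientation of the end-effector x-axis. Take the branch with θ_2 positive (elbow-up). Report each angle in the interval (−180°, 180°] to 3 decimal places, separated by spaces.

wrist centre = target − a_3·(cos φ, sin φ) = (10.3920, -0.0000)
cos θ_2 = (107.9937−6²−6²)/(2·6·6) = 0.4999; θ_2 = 60.0058° (elbow-up)
β = atan2(-0.0000,10.3920) = -0.0000°; ψ = atan2(5.1965,8.9995) = 30.0029°
θ_1 = β − ψ = -30.0029°
θ_3 = φ − θ_1 − θ_2 = 149.9971° (wrapped to (-180°,180°])

-30.003 60.006 149.997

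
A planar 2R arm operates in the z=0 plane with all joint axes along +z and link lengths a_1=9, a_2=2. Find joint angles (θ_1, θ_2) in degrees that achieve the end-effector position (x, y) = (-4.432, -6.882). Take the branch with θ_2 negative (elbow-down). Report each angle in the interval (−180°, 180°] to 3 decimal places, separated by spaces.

cos θ_2 = (67.0045−9²−2²)/(2·9·2) = -0.4999; θ_2 = -119.9916° (elbow-down)
β = atan2(-6.8820,-4.4320) = -122.7815°; ψ = atan2(-1.7322,8.0003) = -12.2170°
θ_1 = β − ψ = -110.5645°

-110.565 -119.992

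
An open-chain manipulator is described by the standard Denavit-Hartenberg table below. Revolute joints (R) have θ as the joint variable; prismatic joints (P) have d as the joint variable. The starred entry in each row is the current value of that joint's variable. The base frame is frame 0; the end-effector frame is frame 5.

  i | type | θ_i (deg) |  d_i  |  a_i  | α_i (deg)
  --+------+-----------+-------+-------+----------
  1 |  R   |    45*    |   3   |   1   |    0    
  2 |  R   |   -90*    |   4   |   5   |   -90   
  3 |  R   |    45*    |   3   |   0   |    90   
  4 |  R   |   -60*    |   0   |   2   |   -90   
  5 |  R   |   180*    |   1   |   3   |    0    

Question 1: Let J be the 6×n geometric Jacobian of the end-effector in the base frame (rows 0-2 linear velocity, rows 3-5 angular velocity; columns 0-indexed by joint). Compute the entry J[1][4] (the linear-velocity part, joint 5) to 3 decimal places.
-1.500

axis z_4 = (0.7866,-0.0795,-0.6124); lever o_n−o_4 = (1.8737,2.5077,0.4483)
cross product → J_v[:, 4] = (1.5000,-1.5000,2.1213)
J_ω[:, 4] = z_4
entry J[1][4] = -1.5000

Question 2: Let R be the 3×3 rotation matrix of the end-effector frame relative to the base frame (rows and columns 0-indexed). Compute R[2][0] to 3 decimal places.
End-effector x-axis (col 0 of R) = (0.3624,0.8624,0.3536)
R[2][0] = 0.3536

0.354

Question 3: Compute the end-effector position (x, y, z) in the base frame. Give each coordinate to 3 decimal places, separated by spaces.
after link 1: o_1 = (0.7071, 0.7071, 3.0000)
after link 2: o_2 = (4.2426, -2.8284, 7.0000)
after link 3: o_3 = (6.3640, -0.7071, 7.0000)
after link 4: o_4 = (5.6392, -2.4319, 6.2929)
after link 5: o_5 = (7.5129, 0.0758, 6.7412)

7.513 0.076 6.741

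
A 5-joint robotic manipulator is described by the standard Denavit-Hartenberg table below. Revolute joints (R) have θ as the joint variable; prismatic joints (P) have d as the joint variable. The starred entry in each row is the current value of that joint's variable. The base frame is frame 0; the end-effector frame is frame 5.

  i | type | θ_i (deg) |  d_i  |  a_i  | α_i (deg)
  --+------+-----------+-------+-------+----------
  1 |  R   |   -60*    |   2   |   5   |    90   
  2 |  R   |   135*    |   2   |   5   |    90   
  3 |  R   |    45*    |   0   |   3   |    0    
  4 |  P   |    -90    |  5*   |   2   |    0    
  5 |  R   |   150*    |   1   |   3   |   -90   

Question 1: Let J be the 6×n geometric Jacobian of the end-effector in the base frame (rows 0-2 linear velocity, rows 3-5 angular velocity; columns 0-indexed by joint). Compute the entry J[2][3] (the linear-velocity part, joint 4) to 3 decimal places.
0.707

prismatic axis z_3 = (0.3536,-0.6124,0.7071)
J_v[:, 3] = z_3; J_ω[:, 3] = (0,0,0)
entry J[2][3] = 0.7071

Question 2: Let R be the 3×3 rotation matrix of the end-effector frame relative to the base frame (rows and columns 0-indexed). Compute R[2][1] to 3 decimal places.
-0.707

End-effector y-axis (col 1 of R) = (-0.3536,0.6124,-0.7071)
R[2][1] = -0.7071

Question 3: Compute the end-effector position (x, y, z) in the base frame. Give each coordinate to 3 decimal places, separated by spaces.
-2.976 -6.055 11.729

after link 1: o_1 = (2.5000, -4.3301, 2.0000)
after link 2: o_2 = (-0.9998, -2.2683, 5.5355)
after link 3: o_3 = (-3.5869, -2.0299, 7.0355)
after link 4: o_4 = (-1.0944, -3.5186, 11.5711)
after link 5: o_5 = (-2.9759, -6.0554, 11.7291)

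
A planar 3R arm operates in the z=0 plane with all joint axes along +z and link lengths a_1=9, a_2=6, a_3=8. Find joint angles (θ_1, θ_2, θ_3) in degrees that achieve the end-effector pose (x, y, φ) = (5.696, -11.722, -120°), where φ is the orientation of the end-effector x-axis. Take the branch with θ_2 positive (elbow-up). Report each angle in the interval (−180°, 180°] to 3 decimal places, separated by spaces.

wrist centre = target − a_3·(cos φ, sin φ) = (9.6960, -4.7938)
cos θ_2 = (116.9929−9²−6²)/(2·9·6) = -0.0001; θ_2 = 90.0038° (elbow-up)
β = atan2(-4.7938,9.6960) = -26.3082°; ψ = atan2(6.0000,8.9996) = 33.6912°
θ_1 = β − ψ = -59.9995°
θ_3 = φ − θ_1 − θ_2 = -150.0043° (wrapped to (-180°,180°])

-59.999 90.004 -150.004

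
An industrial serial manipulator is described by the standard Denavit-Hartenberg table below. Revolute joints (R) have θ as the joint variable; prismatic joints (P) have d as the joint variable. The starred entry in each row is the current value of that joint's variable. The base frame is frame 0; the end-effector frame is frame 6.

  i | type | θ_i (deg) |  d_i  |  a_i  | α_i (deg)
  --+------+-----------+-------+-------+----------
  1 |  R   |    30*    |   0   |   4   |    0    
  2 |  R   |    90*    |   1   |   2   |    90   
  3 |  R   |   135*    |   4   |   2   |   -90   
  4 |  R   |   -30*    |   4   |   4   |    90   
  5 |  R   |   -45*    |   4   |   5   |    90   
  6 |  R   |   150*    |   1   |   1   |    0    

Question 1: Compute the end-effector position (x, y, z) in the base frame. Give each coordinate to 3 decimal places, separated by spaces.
after link 1: o_1 = (3.4641, 2.0000, 0.0000)
after link 2: o_2 = (2.4641, 3.7321, 1.0000)
after link 3: o_3 = (6.6353, 4.5073, 2.4142)
after link 4: o_4 = (11.0063, 0.9365, 2.0353)
after link 5: o_5 = (14.6627, 5.0672, 5.2861)
after link 6: o_6 = (13.9404, 5.8647, 4.3683)

13.940 5.865 4.368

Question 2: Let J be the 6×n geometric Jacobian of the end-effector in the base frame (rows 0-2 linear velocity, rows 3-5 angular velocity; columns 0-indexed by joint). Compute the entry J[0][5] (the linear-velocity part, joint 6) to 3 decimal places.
axis z_5 = (-0.7727,0.6312,0.0670); lever o_n−o_5 = (-0.7222,0.7975,-0.9178)
cross product → J_v[:, 5] = (-0.6328,-0.7576,-0.1603)
J_ω[:, 5] = z_5
entry J[0][5] = -0.6328

-0.633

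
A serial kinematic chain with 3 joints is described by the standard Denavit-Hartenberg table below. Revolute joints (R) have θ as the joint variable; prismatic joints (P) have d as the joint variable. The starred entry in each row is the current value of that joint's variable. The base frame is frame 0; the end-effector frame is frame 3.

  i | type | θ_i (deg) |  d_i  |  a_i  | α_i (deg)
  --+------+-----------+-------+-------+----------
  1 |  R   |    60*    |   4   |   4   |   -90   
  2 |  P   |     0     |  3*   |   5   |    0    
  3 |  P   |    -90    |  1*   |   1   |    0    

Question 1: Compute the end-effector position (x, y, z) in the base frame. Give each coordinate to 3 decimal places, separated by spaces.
after link 1: o_1 = (2.0000, 3.4641, 4.0000)
after link 2: o_2 = (1.9019, 9.2942, 4.0000)
after link 3: o_3 = (1.0359, 9.7942, 5.0000)

1.036 9.794 5.000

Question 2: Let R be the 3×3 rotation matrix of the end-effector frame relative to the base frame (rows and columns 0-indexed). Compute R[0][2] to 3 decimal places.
-0.866

End-effector z-axis (col 2 of R) = (-0.8660,0.5000,0.0000)
R[0][2] = -0.8660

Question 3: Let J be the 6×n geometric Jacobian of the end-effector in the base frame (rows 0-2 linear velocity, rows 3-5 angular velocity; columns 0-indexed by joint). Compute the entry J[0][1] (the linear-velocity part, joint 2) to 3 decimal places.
prismatic axis z_1 = (-0.8660,0.5000,0.0000)
J_v[:, 1] = z_1; J_ω[:, 1] = (0,0,0)
entry J[0][1] = -0.8660

-0.866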